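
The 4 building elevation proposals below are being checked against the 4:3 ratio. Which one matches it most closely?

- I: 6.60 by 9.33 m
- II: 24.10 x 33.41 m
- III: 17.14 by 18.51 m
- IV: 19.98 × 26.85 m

Target 4:3 ≈ 1.333.
I: 1.414 (Δ0.081)  II: 1.386 (Δ0.053)  III: 1.080 (Δ0.253)  IV: 1.344 (Δ0.011)

IV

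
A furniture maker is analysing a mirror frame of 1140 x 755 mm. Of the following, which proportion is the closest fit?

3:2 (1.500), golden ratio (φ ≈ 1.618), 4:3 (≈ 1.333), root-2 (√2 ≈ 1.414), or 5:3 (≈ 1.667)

3:2

Ratio = 1140 / 755 ≈ 1.510.
Distances: 3:2 1.500 (Δ 0.010); golden ratio 1.618 (Δ 0.108); 4:3 1.333 (Δ 0.177); root-2 1.414 (Δ 0.096); 5:3 1.667 (Δ 0.157).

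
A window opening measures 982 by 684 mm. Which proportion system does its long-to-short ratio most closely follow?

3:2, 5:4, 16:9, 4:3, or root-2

root-2

Ratio = 982 / 684 ≈ 1.436.
Distances: 3:2 1.500 (Δ 0.064); 5:4 1.250 (Δ 0.186); 16:9 1.778 (Δ 0.342); 4:3 1.333 (Δ 0.103); root-2 1.414 (Δ 0.022).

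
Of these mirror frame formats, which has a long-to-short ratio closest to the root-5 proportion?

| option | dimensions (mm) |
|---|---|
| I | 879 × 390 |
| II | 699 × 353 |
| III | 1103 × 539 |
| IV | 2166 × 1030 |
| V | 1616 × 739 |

I

Ratios (long/short): I ≈ 2.254; II ≈ 1.980; III ≈ 2.046; IV ≈ 2.103; V ≈ 2.187.
root-5 ≈ 2.236; option I is nearest (Δ 0.018).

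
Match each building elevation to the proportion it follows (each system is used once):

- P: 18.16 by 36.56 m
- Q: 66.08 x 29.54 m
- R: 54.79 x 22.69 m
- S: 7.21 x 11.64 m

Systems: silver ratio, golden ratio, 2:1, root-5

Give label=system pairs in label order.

Ratios: P ≈ 2.013; Q ≈ 2.237; R ≈ 2.415; S ≈ 1.614.
Targets: silver ratio ≈ 2.414; golden ratio ≈ 1.618; 2:1 ≈ 2.000; root-5 ≈ 2.236.

P=2:1, Q=root-5, R=silver ratio, S=golden ratio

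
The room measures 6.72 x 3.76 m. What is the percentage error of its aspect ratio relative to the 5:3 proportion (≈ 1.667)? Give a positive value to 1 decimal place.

Ratio = 6.72 / 3.76 ≈ 1.7872.
Ideal 5:3 ≈ 1.6667. |1.7872 − 1.6667| / 1.6667 ≈ 7.23% → 7.2%.

7.2%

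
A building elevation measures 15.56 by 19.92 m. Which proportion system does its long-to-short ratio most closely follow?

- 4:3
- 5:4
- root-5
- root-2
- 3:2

5:4

Ratio = 19.92 / 15.56 ≈ 1.280.
Distances: 4:3 1.333 (Δ 0.053); 5:4 1.250 (Δ 0.030); root-5 2.236 (Δ 0.956); root-2 1.414 (Δ 0.134); 3:2 1.500 (Δ 0.220).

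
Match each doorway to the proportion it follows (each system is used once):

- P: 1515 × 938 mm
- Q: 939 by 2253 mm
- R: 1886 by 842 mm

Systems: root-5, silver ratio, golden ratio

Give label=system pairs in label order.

P = 1515/938 ≈ 1.615 → golden ratio (1.618)
Q = 2253/939 ≈ 2.399 → silver ratio (2.414)
R = 1886/842 ≈ 2.240 → root-5 (2.236)

P=golden ratio, Q=silver ratio, R=root-5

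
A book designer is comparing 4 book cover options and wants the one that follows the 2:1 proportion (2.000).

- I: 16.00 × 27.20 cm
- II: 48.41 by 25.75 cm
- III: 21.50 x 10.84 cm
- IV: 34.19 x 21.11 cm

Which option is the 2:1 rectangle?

Target 2:1 ≈ 2.000.
I: 1.700 (Δ0.300)  II: 1.880 (Δ0.120)  III: 1.983 (Δ0.017)  IV: 1.620 (Δ0.380)

III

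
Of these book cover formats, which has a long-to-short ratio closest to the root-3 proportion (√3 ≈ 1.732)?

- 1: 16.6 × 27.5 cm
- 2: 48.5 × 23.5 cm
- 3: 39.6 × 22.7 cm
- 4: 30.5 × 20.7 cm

Target root-3 ≈ 1.732.
1: 1.657 (Δ0.075)  2: 2.064 (Δ0.332)  3: 1.744 (Δ0.012)  4: 1.473 (Δ0.259)

3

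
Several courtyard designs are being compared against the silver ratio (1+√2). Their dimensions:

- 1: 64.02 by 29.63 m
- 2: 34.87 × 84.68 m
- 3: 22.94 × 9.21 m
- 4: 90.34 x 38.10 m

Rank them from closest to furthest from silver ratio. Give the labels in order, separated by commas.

2, 4, 3, 1

Ratios: 1 = 64.02 / 29.63 ≈ 2.161; 2 = 84.68 / 34.87 ≈ 2.428; 3 = 22.94 / 9.21 ≈ 2.491; 4 = 90.34 / 38.10 ≈ 2.371.
|Δ from 2.414|: 1 0.253; 2 0.014; 3 0.077; 4 0.043.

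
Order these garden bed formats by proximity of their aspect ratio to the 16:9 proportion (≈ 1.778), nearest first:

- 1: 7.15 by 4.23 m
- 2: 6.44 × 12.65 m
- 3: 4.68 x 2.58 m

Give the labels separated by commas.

Ratios: 1 = 7.15 / 4.23 ≈ 1.690; 2 = 12.65 / 6.44 ≈ 1.964; 3 = 4.68 / 2.58 ≈ 1.814.
|Δ from 1.778|: 1 0.088; 2 0.186; 3 0.036.

3, 1, 2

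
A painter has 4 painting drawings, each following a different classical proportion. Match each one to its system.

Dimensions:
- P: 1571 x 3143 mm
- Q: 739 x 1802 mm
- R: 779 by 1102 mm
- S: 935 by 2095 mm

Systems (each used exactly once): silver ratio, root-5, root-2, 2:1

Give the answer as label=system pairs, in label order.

Ratios: P ≈ 2.001; Q ≈ 2.438; R ≈ 1.415; S ≈ 2.241.
Targets: silver ratio ≈ 2.414; root-5 ≈ 2.236; root-2 ≈ 1.414; 2:1 ≈ 2.000.

P=2:1, Q=silver ratio, R=root-2, S=root-5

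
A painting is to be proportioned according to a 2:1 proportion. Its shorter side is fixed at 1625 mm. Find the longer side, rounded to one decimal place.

2:1 = 2.00000.
Longer side = 1625 × 2.00000 ≈ 3250.000 → 3250.0 mm.

3250.0 mm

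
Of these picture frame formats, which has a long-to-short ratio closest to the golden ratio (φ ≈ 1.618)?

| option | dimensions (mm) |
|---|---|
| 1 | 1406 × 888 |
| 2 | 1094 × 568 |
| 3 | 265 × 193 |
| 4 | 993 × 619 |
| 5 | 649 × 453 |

4

Ratios (long/short): 1 ≈ 1.583; 2 ≈ 1.926; 3 ≈ 1.373; 4 ≈ 1.604; 5 ≈ 1.433.
golden ratio ≈ 1.618; option 4 is nearest (Δ 0.014).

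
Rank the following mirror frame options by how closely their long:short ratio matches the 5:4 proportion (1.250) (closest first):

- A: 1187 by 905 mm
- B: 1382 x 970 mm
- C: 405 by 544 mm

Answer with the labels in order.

Ratios: A = 1187 / 905 ≈ 1.312; B = 1382 / 970 ≈ 1.425; C = 544 / 405 ≈ 1.343.
|Δ from 1.250|: A 0.062; B 0.175; C 0.093.

A, C, B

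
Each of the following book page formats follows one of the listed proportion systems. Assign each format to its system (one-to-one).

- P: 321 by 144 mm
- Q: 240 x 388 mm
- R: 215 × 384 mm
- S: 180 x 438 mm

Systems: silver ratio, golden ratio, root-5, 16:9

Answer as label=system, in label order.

Ratios: P ≈ 2.229; Q ≈ 1.617; R ≈ 1.786; S ≈ 2.433.
Targets: silver ratio ≈ 2.414; golden ratio ≈ 1.618; root-5 ≈ 2.236; 16:9 ≈ 1.778.

P=root-5, Q=golden ratio, R=16:9, S=silver ratio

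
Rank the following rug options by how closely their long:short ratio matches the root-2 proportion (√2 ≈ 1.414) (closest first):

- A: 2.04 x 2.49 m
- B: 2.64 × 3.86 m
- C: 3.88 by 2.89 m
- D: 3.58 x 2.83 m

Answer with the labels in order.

B, C, D, A

A: 2.49/2.04 ≈ 1.221 → |1.221 − 1.414| = 0.193
B: 3.86/2.64 ≈ 1.462 → |1.462 − 1.414| = 0.048
C: 3.88/2.89 ≈ 1.343 → |1.343 − 1.414| = 0.071
D: 3.58/2.83 ≈ 1.265 → |1.265 − 1.414| = 0.149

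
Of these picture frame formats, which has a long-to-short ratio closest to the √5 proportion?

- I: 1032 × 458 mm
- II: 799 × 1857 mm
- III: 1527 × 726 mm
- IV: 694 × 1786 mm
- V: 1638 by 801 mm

I

Target root-5 ≈ 2.236.
I: 2.253 (Δ0.017)  II: 2.324 (Δ0.088)  III: 2.103 (Δ0.133)  IV: 2.573 (Δ0.337)  V: 2.045 (Δ0.191)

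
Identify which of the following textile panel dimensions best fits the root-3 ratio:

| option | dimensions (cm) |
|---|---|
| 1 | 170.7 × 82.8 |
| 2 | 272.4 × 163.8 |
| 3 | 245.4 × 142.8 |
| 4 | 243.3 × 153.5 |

Target root-3 ≈ 1.732.
1: 2.062 (Δ0.330)  2: 1.663 (Δ0.069)  3: 1.718 (Δ0.014)  4: 1.585 (Δ0.147)

3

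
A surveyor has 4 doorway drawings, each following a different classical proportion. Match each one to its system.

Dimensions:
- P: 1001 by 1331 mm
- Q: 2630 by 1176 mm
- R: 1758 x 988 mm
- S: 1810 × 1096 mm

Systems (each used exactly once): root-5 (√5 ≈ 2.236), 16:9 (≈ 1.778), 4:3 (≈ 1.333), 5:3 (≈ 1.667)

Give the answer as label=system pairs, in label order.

P = 1331/1001 ≈ 1.330 → 4:3 (1.333)
Q = 2630/1176 ≈ 2.236 → root-5 (2.236)
R = 1758/988 ≈ 1.779 → 16:9 (1.778)
S = 1810/1096 ≈ 1.651 → 5:3 (1.667)

P=4:3, Q=root-5, R=16:9, S=5:3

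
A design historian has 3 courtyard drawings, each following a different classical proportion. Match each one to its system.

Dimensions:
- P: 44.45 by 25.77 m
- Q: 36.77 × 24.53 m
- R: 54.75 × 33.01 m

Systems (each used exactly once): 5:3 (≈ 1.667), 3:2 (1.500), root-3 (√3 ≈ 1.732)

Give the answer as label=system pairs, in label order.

Ratios: P ≈ 1.725; Q ≈ 1.499; R ≈ 1.659.
Targets: 5:3 ≈ 1.667; 3:2 ≈ 1.500; root-3 ≈ 1.732.

P=root-3, Q=3:2, R=5:3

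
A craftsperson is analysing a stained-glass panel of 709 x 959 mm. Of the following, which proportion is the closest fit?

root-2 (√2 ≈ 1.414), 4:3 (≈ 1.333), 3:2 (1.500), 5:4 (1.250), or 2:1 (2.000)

4:3

Ratio = 959 / 709 ≈ 1.353.
Distances: root-2 1.414 (Δ 0.061); 4:3 1.333 (Δ 0.020); 3:2 1.500 (Δ 0.147); 5:4 1.250 (Δ 0.103); 2:1 2.000 (Δ 0.647).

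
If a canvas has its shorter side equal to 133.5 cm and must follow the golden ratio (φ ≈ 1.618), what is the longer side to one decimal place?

216.0 cm

golden ratio ≈ 1.61803.
Longer side = 133.5 × 1.61803 ≈ 216.007 → 216.0 cm.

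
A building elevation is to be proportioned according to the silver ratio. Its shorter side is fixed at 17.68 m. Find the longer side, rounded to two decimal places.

silver ratio ≈ 2.41421.
Longer side = 17.68 × 2.41421 ≈ 42.6832 → 42.68 m.

42.68 m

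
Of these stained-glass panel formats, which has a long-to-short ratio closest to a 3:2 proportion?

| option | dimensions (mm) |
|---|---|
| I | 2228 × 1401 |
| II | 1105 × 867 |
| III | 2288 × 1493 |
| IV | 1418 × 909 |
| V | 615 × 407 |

V

Ratios (long/short): I ≈ 1.590; II ≈ 1.275; III ≈ 1.532; IV ≈ 1.560; V ≈ 1.511.
3:2 ≈ 1.500; option V is nearest (Δ 0.011).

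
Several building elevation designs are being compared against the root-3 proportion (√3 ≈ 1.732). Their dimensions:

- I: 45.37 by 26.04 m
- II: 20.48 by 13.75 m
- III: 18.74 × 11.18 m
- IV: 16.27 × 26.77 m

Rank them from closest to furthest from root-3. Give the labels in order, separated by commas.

Ratios: I = 45.37 / 26.04 ≈ 1.742; II = 20.48 / 13.75 ≈ 1.489; III = 18.74 / 11.18 ≈ 1.676; IV = 26.77 / 16.27 ≈ 1.645.
|Δ from 1.732|: I 0.010; II 0.243; III 0.056; IV 0.087.

I, III, IV, II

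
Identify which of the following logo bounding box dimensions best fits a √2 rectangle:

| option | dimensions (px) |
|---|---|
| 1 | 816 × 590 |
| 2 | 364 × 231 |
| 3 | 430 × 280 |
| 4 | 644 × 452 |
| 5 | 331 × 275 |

4

Ratios (long/short): 1 ≈ 1.383; 2 ≈ 1.576; 3 ≈ 1.536; 4 ≈ 1.425; 5 ≈ 1.204.
root-2 ≈ 1.414; option 4 is nearest (Δ 0.011).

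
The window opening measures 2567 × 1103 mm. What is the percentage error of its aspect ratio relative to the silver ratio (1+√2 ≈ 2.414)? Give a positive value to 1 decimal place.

3.6%

Ratio = 2567 / 1103 ≈ 2.3273.
Ideal silver ratio ≈ 2.4142. |2.3273 − 2.4142| / 2.4142 ≈ 3.60% → 3.6%.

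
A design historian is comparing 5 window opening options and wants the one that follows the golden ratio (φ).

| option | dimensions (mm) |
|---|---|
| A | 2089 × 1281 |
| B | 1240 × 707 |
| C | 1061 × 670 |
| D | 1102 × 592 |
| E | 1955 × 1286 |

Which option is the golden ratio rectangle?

A

Target golden ratio ≈ 1.618.
A: 1.631 (Δ0.013)  B: 1.754 (Δ0.136)  C: 1.584 (Δ0.034)  D: 1.861 (Δ0.243)  E: 1.520 (Δ0.098)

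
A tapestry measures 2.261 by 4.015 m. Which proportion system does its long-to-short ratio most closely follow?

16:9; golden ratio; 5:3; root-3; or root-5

4.015/2.261 ≈ 1.776. Nearest candidates are 16:9 (1.778, off by 0.002) and root-3 (1.732, off by 0.044).

16:9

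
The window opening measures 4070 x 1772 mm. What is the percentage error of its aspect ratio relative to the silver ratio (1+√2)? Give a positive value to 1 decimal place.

Ratio = 4070 / 1772 ≈ 2.2968.
Ideal silver ratio ≈ 2.4142. |2.2968 − 2.4142| / 2.4142 ≈ 4.86% → 4.9%.

4.9%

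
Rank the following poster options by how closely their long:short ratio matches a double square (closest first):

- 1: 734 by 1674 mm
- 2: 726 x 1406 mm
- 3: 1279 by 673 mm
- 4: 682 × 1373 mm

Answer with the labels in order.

1: 1674/734 ≈ 2.281 → |2.281 − 2.000| = 0.281
2: 1406/726 ≈ 1.937 → |1.937 − 2.000| = 0.063
3: 1279/673 ≈ 1.900 → |1.900 − 2.000| = 0.100
4: 1373/682 ≈ 2.013 → |2.013 − 2.000| = 0.013

4, 2, 3, 1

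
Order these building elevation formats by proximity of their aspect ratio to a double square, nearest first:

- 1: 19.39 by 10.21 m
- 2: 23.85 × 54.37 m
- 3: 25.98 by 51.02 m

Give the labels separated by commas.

Ratios: 1 = 19.39 / 10.21 ≈ 1.899; 2 = 54.37 / 23.85 ≈ 2.280; 3 = 51.02 / 25.98 ≈ 1.964.
|Δ from 2.000|: 1 0.101; 2 0.280; 3 0.036.

3, 1, 2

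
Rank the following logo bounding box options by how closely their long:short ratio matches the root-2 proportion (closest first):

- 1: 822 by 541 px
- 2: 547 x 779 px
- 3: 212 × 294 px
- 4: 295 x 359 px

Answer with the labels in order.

2, 3, 1, 4

1: 822/541 ≈ 1.519 → |1.519 − 1.414| = 0.105
2: 779/547 ≈ 1.424 → |1.424 − 1.414| = 0.010
3: 294/212 ≈ 1.387 → |1.387 − 1.414| = 0.027
4: 359/295 ≈ 1.217 → |1.217 − 1.414| = 0.197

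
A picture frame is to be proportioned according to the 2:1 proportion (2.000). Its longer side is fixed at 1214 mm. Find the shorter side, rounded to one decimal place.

607.0 mm

2:1 = 2.00000.
Shorter side = 1214 ÷ 2.00000 ≈ 607.000 → 607.0 mm.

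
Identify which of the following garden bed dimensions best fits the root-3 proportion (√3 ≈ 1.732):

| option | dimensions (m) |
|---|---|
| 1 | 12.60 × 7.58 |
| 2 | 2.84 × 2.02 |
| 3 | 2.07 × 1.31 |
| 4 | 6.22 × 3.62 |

Ratios (long/short): 1 ≈ 1.662; 2 ≈ 1.406; 3 ≈ 1.580; 4 ≈ 1.718.
root-3 ≈ 1.732; option 4 is nearest (Δ 0.014).

4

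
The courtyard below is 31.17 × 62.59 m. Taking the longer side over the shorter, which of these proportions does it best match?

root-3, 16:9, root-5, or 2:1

62.59/31.17 ≈ 2.008. Nearest candidates are 2:1 (2.000, off by 0.008) and root-5 (2.236, off by 0.228).

2:1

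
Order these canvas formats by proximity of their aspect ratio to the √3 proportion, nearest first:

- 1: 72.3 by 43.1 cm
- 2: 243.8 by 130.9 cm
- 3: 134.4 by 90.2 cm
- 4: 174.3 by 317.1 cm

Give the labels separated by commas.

1: 72.3/43.1 ≈ 1.677 → |1.677 − 1.732| = 0.055
2: 243.8/130.9 ≈ 1.862 → |1.862 − 1.732| = 0.130
3: 134.4/90.2 ≈ 1.490 → |1.490 − 1.732| = 0.242
4: 317.1/174.3 ≈ 1.819 → |1.819 − 1.732| = 0.087

1, 4, 2, 3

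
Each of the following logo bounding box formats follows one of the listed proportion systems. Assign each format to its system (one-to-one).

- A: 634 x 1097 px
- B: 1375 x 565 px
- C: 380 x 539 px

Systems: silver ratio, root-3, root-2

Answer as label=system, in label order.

A = 1097/634 ≈ 1.730 → root-3 (1.732)
B = 1375/565 ≈ 2.434 → silver ratio (2.414)
C = 539/380 ≈ 1.418 → root-2 (1.414)

A=root-3, B=silver ratio, C=root-2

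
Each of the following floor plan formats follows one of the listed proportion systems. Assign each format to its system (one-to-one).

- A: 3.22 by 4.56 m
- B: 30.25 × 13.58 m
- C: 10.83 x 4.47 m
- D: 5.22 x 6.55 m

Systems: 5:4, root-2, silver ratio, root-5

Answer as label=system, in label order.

Ratios: A ≈ 1.416; B ≈ 2.228; C ≈ 2.423; D ≈ 1.255.
Targets: 5:4 ≈ 1.250; root-2 ≈ 1.414; silver ratio ≈ 2.414; root-5 ≈ 2.236.

A=root-2, B=root-5, C=silver ratio, D=5:4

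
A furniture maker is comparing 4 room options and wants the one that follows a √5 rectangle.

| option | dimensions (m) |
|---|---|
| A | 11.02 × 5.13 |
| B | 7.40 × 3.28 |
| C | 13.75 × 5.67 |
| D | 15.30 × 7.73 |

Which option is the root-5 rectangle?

Ratios (long/short): A ≈ 2.148; B ≈ 2.256; C ≈ 2.425; D ≈ 1.979.
root-5 ≈ 2.236; option B is nearest (Δ 0.020).

B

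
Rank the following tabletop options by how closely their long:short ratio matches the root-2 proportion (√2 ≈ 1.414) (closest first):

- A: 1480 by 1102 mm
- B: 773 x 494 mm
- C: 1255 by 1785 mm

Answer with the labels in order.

C, A, B

Ratios: A = 1480 / 1102 ≈ 1.343; B = 773 / 494 ≈ 1.565; C = 1785 / 1255 ≈ 1.422.
|Δ from 1.414|: A 0.071; B 0.151; C 0.008.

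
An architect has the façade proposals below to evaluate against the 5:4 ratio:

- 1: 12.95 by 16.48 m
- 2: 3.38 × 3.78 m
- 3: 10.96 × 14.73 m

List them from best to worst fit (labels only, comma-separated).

1, 3, 2

Ratios: 1 = 16.48 / 12.95 ≈ 1.273; 2 = 3.78 / 3.38 ≈ 1.118; 3 = 14.73 / 10.96 ≈ 1.344.
|Δ from 1.250|: 1 0.023; 2 0.132; 3 0.094.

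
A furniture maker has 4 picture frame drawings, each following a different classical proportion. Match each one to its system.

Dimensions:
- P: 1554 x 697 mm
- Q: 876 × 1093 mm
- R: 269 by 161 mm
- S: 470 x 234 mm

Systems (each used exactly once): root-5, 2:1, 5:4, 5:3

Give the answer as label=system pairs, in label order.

P=root-5, Q=5:4, R=5:3, S=2:1

Ratios: P ≈ 2.230; Q ≈ 1.248; R ≈ 1.671; S ≈ 2.009.
Targets: root-5 ≈ 2.236; 2:1 ≈ 2.000; 5:4 ≈ 1.250; 5:3 ≈ 1.667.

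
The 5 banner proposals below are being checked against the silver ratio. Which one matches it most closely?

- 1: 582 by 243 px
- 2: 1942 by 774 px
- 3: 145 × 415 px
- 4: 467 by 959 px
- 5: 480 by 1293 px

Target silver ratio ≈ 2.414.
1: 2.395 (Δ0.019)  2: 2.509 (Δ0.095)  3: 2.862 (Δ0.448)  4: 2.054 (Δ0.360)  5: 2.694 (Δ0.280)

1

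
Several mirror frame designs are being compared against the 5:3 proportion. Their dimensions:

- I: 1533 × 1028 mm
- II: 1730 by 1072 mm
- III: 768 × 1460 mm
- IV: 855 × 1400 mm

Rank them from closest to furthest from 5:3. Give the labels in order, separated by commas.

Ratios: I = 1533 / 1028 ≈ 1.491; II = 1730 / 1072 ≈ 1.614; III = 1460 / 768 ≈ 1.901; IV = 1400 / 855 ≈ 1.637.
|Δ from 1.667|: I 0.176; II 0.053; III 0.234; IV 0.030.

IV, II, I, III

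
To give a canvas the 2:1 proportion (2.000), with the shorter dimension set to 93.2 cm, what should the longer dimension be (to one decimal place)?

186.4 cm

2:1 = 2.00000.
Longer side = 93.2 × 2.00000 ≈ 186.400 → 186.4 cm.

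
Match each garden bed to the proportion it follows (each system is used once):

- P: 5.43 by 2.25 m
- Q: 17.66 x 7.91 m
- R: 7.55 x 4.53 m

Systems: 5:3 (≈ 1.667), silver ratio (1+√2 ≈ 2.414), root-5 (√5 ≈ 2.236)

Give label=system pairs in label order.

Ratios: P ≈ 2.413; Q ≈ 2.233; R ≈ 1.667.
Targets: 5:3 ≈ 1.667; silver ratio ≈ 2.414; root-5 ≈ 2.236.

P=silver ratio, Q=root-5, R=5:3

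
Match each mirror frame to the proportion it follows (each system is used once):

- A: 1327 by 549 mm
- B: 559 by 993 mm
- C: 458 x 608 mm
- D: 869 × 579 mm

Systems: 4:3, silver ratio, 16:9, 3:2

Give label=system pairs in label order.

Ratios: A ≈ 2.417; B ≈ 1.776; C ≈ 1.328; D ≈ 1.501.
Targets: 4:3 ≈ 1.333; silver ratio ≈ 2.414; 16:9 ≈ 1.778; 3:2 ≈ 1.500.

A=silver ratio, B=16:9, C=4:3, D=3:2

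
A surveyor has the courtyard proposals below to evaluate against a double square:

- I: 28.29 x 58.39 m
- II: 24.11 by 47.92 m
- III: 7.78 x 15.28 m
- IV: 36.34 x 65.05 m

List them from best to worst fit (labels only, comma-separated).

Ratios: I = 58.39 / 28.29 ≈ 2.064; II = 47.92 / 24.11 ≈ 1.988; III = 15.28 / 7.78 ≈ 1.964; IV = 65.05 / 36.34 ≈ 1.790.
|Δ from 2.000|: I 0.064; II 0.012; III 0.036; IV 0.210.

II, III, I, IV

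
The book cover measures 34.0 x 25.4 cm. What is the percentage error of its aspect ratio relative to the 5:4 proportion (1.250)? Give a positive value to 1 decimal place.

Ratio = 34.0 / 25.4 ≈ 1.3386.
Ideal 5:4 = 1.2500. |1.3386 − 1.2500| / 1.2500 ≈ 7.09% → 7.1%.

7.1%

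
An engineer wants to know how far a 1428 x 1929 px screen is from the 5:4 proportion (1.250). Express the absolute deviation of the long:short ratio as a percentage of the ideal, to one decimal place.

8.1%

Ratio = 1929 / 1428 ≈ 1.3508.
Ideal 5:4 = 1.2500. |1.3508 − 1.2500| / 1.2500 ≈ 8.06% → 8.1%.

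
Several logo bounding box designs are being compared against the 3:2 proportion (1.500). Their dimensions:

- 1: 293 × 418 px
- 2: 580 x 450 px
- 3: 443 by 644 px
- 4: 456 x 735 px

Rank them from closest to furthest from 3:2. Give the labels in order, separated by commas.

1: 418/293 ≈ 1.427 → |1.427 − 1.500| = 0.073
2: 580/450 ≈ 1.289 → |1.289 − 1.500| = 0.211
3: 644/443 ≈ 1.454 → |1.454 − 1.500| = 0.046
4: 735/456 ≈ 1.612 → |1.612 − 1.500| = 0.112

3, 1, 4, 2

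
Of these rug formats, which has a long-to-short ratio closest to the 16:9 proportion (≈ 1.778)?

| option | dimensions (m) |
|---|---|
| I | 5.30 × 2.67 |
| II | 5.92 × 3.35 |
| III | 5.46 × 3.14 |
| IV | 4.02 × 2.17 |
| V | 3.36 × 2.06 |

II

Target 16:9 ≈ 1.778.
I: 1.985 (Δ0.207)  II: 1.767 (Δ0.011)  III: 1.739 (Δ0.039)  IV: 1.853 (Δ0.075)  V: 1.631 (Δ0.147)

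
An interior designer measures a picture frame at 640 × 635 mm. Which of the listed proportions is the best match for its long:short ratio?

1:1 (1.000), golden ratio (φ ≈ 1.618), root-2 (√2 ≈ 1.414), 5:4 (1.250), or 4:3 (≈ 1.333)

640/635 ≈ 1.008. Nearest candidates are 1:1 (1.000, off by 0.008) and 5:4 (1.250, off by 0.242).

1:1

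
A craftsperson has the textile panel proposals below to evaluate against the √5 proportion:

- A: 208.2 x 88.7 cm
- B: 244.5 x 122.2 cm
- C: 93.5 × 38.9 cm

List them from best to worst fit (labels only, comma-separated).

A, C, B

A: 208.2/88.7 ≈ 2.347 → |2.347 − 2.236| = 0.111
B: 244.5/122.2 ≈ 2.001 → |2.001 − 2.236| = 0.235
C: 93.5/38.9 ≈ 2.404 → |2.404 − 2.236| = 0.168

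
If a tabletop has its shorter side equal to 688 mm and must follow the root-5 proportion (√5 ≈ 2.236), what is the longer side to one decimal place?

root-5 ≈ 2.23607.
Longer side = 688 × 2.23607 ≈ 1538.416 → 1538.4 mm.

1538.4 mm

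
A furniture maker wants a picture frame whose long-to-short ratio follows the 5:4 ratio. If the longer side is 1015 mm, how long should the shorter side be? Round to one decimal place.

812.0 mm

5:4 = 1.25000.
Shorter side = 1015 ÷ 1.25000 ≈ 812.000 → 812.0 mm.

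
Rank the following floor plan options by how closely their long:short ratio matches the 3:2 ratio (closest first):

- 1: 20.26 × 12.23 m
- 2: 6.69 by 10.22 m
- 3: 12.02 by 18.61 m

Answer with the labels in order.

1: 20.26/12.23 ≈ 1.657 → |1.657 − 1.500| = 0.157
2: 10.22/6.69 ≈ 1.528 → |1.528 − 1.500| = 0.028
3: 18.61/12.02 ≈ 1.548 → |1.548 − 1.500| = 0.048

2, 3, 1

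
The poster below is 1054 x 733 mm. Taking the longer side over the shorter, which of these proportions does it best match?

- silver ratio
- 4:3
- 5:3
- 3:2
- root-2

1054/733 ≈ 1.438. Nearest candidates are root-2 (1.414, off by 0.024) and 3:2 (1.500, off by 0.062).

root-2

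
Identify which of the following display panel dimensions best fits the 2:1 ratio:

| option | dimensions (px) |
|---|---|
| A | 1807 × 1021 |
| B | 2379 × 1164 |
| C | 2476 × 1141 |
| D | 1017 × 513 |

D

Target 2:1 ≈ 2.000.
A: 1.770 (Δ0.230)  B: 2.044 (Δ0.044)  C: 2.170 (Δ0.170)  D: 1.982 (Δ0.018)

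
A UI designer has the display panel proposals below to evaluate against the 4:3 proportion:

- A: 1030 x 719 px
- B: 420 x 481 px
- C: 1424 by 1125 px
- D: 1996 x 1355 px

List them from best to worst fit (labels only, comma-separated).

A: 1030/719 ≈ 1.433 → |1.433 − 1.333| = 0.100
B: 481/420 ≈ 1.145 → |1.145 − 1.333| = 0.188
C: 1424/1125 ≈ 1.266 → |1.266 − 1.333| = 0.067
D: 1996/1355 ≈ 1.473 → |1.473 − 1.333| = 0.140

C, A, D, B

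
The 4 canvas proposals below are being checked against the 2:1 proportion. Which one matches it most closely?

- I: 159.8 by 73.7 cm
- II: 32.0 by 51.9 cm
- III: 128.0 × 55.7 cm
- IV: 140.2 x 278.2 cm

Target 2:1 ≈ 2.000.
I: 2.168 (Δ0.168)  II: 1.622 (Δ0.378)  III: 2.298 (Δ0.298)  IV: 1.984 (Δ0.016)

IV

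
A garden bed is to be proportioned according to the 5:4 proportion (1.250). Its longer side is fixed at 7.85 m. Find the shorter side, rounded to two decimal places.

6.28 m

5:4 = 1.25000.
Shorter side = 7.85 ÷ 1.25000 ≈ 6.2800 → 6.28 m.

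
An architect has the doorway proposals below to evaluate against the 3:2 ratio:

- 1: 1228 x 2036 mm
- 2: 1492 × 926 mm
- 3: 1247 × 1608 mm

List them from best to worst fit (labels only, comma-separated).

2, 1, 3

Ratios: 1 = 2036 / 1228 ≈ 1.658; 2 = 1492 / 926 ≈ 1.611; 3 = 1608 / 1247 ≈ 1.289.
|Δ from 1.500|: 1 0.158; 2 0.111; 3 0.211.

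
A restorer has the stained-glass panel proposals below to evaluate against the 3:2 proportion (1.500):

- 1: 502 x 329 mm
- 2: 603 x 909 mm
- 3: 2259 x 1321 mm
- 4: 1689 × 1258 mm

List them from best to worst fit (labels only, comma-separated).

Ratios: 1 = 502 / 329 ≈ 1.526; 2 = 909 / 603 ≈ 1.507; 3 = 2259 / 1321 ≈ 1.710; 4 = 1689 / 1258 ≈ 1.343.
|Δ from 1.500|: 1 0.026; 2 0.007; 3 0.210; 4 0.157.

2, 1, 4, 3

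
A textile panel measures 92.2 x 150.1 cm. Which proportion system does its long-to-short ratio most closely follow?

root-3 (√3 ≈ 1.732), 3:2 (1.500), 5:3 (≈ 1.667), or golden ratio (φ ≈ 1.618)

Ratio = 150.1 / 92.2 ≈ 1.628.
Distances: root-3 1.732 (Δ 0.104); 3:2 1.500 (Δ 0.128); 5:3 1.667 (Δ 0.039); golden ratio 1.618 (Δ 0.010).

golden ratio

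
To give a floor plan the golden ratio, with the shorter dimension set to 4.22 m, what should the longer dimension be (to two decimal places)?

golden ratio ≈ 1.61803.
Longer side = 4.22 × 1.61803 ≈ 6.8281 → 6.83 m.

6.83 m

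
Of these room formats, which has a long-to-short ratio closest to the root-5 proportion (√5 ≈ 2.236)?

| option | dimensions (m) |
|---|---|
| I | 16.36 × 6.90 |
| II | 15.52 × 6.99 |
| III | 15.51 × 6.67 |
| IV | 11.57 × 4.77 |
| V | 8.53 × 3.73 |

II

Target root-5 ≈ 2.236.
I: 2.371 (Δ0.135)  II: 2.220 (Δ0.016)  III: 2.325 (Δ0.089)  IV: 2.426 (Δ0.190)  V: 2.287 (Δ0.051)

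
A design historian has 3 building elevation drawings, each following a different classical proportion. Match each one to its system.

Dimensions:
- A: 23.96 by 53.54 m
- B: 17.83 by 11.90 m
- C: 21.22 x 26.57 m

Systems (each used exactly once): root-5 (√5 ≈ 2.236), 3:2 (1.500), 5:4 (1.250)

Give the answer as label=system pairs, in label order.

A=root-5, B=3:2, C=5:4

A = 53.54/23.96 ≈ 2.235 → root-5 (2.236)
B = 17.83/11.90 ≈ 1.498 → 3:2 (1.500)
C = 26.57/21.22 ≈ 1.252 → 5:4 (1.250)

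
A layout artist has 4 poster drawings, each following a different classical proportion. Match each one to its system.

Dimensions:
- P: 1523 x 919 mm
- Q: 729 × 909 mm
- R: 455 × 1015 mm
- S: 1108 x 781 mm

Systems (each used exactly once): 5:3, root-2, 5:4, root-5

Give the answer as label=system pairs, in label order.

P=5:3, Q=5:4, R=root-5, S=root-2

P = 1523/919 ≈ 1.657 → 5:3 (1.667)
Q = 909/729 ≈ 1.247 → 5:4 (1.250)
R = 1015/455 ≈ 2.231 → root-5 (2.236)
S = 1108/781 ≈ 1.419 → root-2 (1.414)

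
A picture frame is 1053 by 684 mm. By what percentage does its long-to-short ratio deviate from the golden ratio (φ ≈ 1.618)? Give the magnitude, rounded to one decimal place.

Ratio = 1053 / 684 ≈ 1.5395.
Ideal golden ratio ≈ 1.6180. |1.5395 − 1.6180| / 1.6180 ≈ 4.85% → 4.9%.

4.9%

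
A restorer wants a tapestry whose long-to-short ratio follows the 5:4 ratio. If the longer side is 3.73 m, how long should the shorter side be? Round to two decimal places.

2.98 m

5:4 = 1.25000.
Shorter side = 3.73 ÷ 1.25000 ≈ 2.9840 → 2.98 m.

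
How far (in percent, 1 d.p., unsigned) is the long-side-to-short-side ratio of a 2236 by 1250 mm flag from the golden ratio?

Ratio = 2236 / 1250 ≈ 1.7888.
Ideal golden ratio ≈ 1.6180. |1.7888 − 1.6180| / 1.6180 ≈ 10.56% → 10.6%.

10.6%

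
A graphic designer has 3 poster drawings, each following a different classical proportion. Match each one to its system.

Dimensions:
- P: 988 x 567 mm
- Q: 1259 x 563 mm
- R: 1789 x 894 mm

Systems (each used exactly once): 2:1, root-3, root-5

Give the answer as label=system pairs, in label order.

P = 988/567 ≈ 1.743 → root-3 (1.732)
Q = 1259/563 ≈ 2.236 → root-5 (2.236)
R = 1789/894 ≈ 2.001 → 2:1 (2.000)

P=root-3, Q=root-5, R=2:1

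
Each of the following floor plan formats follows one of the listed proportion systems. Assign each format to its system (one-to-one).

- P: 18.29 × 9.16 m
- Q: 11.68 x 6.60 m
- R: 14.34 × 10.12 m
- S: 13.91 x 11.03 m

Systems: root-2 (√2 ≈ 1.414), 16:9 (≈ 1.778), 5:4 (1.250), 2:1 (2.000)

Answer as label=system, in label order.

P = 18.29/9.16 ≈ 1.997 → 2:1 (2.000)
Q = 11.68/6.60 ≈ 1.770 → 16:9 (1.778)
R = 14.34/10.12 ≈ 1.417 → root-2 (1.414)
S = 13.91/11.03 ≈ 1.261 → 5:4 (1.250)

P=2:1, Q=16:9, R=root-2, S=5:4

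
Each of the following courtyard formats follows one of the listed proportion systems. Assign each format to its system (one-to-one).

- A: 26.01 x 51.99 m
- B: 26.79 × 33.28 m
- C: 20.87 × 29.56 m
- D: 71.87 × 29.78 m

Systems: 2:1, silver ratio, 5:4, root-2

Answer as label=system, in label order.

A=2:1, B=5:4, C=root-2, D=silver ratio

A = 51.99/26.01 ≈ 1.999 → 2:1 (2.000)
B = 33.28/26.79 ≈ 1.242 → 5:4 (1.250)
C = 29.56/20.87 ≈ 1.416 → root-2 (1.414)
D = 71.87/29.78 ≈ 2.413 → silver ratio (2.414)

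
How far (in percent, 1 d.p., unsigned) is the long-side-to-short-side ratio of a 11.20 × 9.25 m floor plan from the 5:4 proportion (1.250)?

Ratio = 11.20 / 9.25 ≈ 1.2108.
Ideal 5:4 = 1.2500. |1.2108 − 1.2500| / 1.2500 ≈ 3.14% → 3.1%.

3.1%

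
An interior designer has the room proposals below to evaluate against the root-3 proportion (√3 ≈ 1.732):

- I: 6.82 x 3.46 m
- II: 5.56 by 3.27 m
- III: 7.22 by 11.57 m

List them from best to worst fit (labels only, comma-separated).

I: 6.82/3.46 ≈ 1.971 → |1.971 − 1.732| = 0.239
II: 5.56/3.27 ≈ 1.700 → |1.700 − 1.732| = 0.032
III: 11.57/7.22 ≈ 1.602 → |1.602 − 1.732| = 0.130

II, III, I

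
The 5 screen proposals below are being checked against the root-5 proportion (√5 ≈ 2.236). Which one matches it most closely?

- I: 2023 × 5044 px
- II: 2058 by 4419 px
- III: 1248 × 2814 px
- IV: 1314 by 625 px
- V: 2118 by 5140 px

III

Ratios (long/short): I ≈ 2.493; II ≈ 2.147; III ≈ 2.255; IV ≈ 2.102; V ≈ 2.427.
root-5 ≈ 2.236; option III is nearest (Δ 0.019).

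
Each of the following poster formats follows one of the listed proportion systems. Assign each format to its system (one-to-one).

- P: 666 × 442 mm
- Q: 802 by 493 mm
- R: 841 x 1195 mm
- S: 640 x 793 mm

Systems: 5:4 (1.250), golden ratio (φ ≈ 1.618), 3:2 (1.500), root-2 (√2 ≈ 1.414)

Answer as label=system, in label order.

P=3:2, Q=golden ratio, R=root-2, S=5:4

Ratios: P ≈ 1.507; Q ≈ 1.627; R ≈ 1.421; S ≈ 1.239.
Targets: 5:4 ≈ 1.250; golden ratio ≈ 1.618; 3:2 ≈ 1.500; root-2 ≈ 1.414.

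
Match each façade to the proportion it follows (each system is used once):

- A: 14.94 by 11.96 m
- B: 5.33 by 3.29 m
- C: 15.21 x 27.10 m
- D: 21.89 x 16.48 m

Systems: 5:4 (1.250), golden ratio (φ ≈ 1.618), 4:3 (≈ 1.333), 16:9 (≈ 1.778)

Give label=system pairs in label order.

Ratios: A ≈ 1.249; B ≈ 1.620; C ≈ 1.782; D ≈ 1.328.
Targets: 5:4 ≈ 1.250; golden ratio ≈ 1.618; 4:3 ≈ 1.333; 16:9 ≈ 1.778.

A=5:4, B=golden ratio, C=16:9, D=4:3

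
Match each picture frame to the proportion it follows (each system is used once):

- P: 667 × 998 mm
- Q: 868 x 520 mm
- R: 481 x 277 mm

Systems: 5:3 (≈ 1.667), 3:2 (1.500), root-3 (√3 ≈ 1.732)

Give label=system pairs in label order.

P = 998/667 ≈ 1.496 → 3:2 (1.500)
Q = 868/520 ≈ 1.669 → 5:3 (1.667)
R = 481/277 ≈ 1.736 → root-3 (1.732)

P=3:2, Q=5:3, R=root-3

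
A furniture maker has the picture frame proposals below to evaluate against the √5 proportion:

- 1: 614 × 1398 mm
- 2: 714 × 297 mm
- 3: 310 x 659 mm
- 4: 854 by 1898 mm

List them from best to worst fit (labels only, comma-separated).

4, 1, 3, 2

1: 1398/614 ≈ 2.277 → |2.277 − 2.236| = 0.041
2: 714/297 ≈ 2.404 → |2.404 − 2.236| = 0.168
3: 659/310 ≈ 2.126 → |2.126 − 2.236| = 0.110
4: 1898/854 ≈ 2.222 → |2.222 − 2.236| = 0.014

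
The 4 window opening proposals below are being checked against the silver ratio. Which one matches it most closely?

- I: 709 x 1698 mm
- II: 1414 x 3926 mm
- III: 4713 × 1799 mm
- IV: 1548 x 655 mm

Target silver ratio ≈ 2.414.
I: 2.395 (Δ0.019)  II: 2.777 (Δ0.363)  III: 2.620 (Δ0.206)  IV: 2.363 (Δ0.051)

I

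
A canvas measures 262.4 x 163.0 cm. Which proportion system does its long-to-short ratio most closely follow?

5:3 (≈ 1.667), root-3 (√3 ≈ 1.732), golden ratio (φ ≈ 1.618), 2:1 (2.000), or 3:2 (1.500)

Ratio = 262.4 / 163.0 ≈ 1.610.
Distances: 5:3 1.667 (Δ 0.057); root-3 1.732 (Δ 0.122); golden ratio 1.618 (Δ 0.008); 2:1 2.000 (Δ 0.390); 3:2 1.500 (Δ 0.110).

golden ratio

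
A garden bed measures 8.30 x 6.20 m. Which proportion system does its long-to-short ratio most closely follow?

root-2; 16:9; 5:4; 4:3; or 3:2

4:3

Ratio = 8.30 / 6.20 ≈ 1.339.
Distances: root-2 1.414 (Δ 0.075); 16:9 1.778 (Δ 0.439); 5:4 1.250 (Δ 0.089); 4:3 1.333 (Δ 0.006); 3:2 1.500 (Δ 0.161).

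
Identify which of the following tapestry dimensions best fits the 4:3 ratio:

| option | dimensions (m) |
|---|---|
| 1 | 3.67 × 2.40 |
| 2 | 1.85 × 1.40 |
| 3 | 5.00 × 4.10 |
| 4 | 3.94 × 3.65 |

Target 4:3 ≈ 1.333.
1: 1.529 (Δ0.196)  2: 1.321 (Δ0.012)  3: 1.220 (Δ0.113)  4: 1.079 (Δ0.254)

2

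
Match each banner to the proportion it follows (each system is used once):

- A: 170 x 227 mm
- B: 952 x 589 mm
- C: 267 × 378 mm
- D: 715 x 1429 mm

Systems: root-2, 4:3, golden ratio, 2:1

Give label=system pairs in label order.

Ratios: A ≈ 1.335; B ≈ 1.616; C ≈ 1.416; D ≈ 1.999.
Targets: root-2 ≈ 1.414; 4:3 ≈ 1.333; golden ratio ≈ 1.618; 2:1 ≈ 2.000.

A=4:3, B=golden ratio, C=root-2, D=2:1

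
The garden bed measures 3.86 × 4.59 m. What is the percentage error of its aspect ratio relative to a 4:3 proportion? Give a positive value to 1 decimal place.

Ratio = 4.59 / 3.86 ≈ 1.1891.
Ideal 4:3 ≈ 1.3333. |1.1891 − 1.3333| / 1.3333 ≈ 10.82% → 10.8%.

10.8%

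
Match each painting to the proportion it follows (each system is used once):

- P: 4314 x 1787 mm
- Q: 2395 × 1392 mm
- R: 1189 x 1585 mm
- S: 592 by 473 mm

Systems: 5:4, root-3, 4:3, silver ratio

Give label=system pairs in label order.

Ratios: P ≈ 2.414; Q ≈ 1.721; R ≈ 1.333; S ≈ 1.252.
Targets: 5:4 ≈ 1.250; root-3 ≈ 1.732; 4:3 ≈ 1.333; silver ratio ≈ 2.414.

P=silver ratio, Q=root-3, R=4:3, S=5:4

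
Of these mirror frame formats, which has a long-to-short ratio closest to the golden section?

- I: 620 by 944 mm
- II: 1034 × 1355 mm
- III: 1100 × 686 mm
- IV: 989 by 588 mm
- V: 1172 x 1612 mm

Ratios (long/short): I ≈ 1.523; II ≈ 1.310; III ≈ 1.603; IV ≈ 1.682; V ≈ 1.375.
golden ratio ≈ 1.618; option III is nearest (Δ 0.015).

III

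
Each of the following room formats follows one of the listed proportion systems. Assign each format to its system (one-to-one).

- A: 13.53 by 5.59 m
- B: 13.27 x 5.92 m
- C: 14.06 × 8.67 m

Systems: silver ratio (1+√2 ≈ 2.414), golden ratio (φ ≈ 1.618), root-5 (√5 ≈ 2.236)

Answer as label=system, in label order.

A = 13.53/5.59 ≈ 2.420 → silver ratio (2.414)
B = 13.27/5.92 ≈ 2.242 → root-5 (2.236)
C = 14.06/8.67 ≈ 1.622 → golden ratio (1.618)

A=silver ratio, B=root-5, C=golden ratio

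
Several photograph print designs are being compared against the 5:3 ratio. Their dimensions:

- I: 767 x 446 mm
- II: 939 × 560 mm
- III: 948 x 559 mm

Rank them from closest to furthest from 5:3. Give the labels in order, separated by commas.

II, III, I

Ratios: I = 767 / 446 ≈ 1.720; II = 939 / 560 ≈ 1.677; III = 948 / 559 ≈ 1.696.
|Δ from 1.667|: I 0.053; II 0.010; III 0.029.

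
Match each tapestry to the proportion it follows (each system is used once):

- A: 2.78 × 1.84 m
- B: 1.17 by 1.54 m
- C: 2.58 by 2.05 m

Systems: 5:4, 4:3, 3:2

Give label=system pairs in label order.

Ratios: A ≈ 1.511; B ≈ 1.316; C ≈ 1.259.
Targets: 5:4 ≈ 1.250; 4:3 ≈ 1.333; 3:2 ≈ 1.500.

A=3:2, B=4:3, C=5:4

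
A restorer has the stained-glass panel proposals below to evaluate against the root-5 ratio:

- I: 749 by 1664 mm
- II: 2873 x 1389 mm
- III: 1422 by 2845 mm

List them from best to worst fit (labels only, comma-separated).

Ratios: I = 1664 / 749 ≈ 2.222; II = 2873 / 1389 ≈ 2.068; III = 2845 / 1422 ≈ 2.001.
|Δ from 2.236|: I 0.014; II 0.168; III 0.235.

I, II, III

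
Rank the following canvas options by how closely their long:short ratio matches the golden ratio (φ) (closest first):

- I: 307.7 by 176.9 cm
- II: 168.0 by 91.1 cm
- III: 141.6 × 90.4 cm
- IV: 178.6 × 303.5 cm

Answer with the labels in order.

III, IV, I, II

I: 307.7/176.9 ≈ 1.739 → |1.739 − 1.618| = 0.121
II: 168.0/91.1 ≈ 1.844 → |1.844 − 1.618| = 0.226
III: 141.6/90.4 ≈ 1.566 → |1.566 − 1.618| = 0.052
IV: 303.5/178.6 ≈ 1.699 → |1.699 − 1.618| = 0.081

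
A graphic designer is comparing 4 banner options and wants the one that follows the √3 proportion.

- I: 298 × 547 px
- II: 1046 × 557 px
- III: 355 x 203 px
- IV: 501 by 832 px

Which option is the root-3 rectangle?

Target root-3 ≈ 1.732.
I: 1.836 (Δ0.104)  II: 1.878 (Δ0.146)  III: 1.749 (Δ0.017)  IV: 1.661 (Δ0.071)

III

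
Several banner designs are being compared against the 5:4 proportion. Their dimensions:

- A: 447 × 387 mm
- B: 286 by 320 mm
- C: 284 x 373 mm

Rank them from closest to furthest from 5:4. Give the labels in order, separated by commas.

C, A, B

Ratios: A = 447 / 387 ≈ 1.155; B = 320 / 286 ≈ 1.119; C = 373 / 284 ≈ 1.313.
|Δ from 1.250|: A 0.095; B 0.131; C 0.063.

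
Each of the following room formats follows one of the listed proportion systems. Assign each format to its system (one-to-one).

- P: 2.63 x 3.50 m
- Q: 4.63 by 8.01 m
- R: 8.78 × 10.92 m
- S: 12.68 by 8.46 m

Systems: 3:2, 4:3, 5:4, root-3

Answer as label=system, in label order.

Ratios: P ≈ 1.331; Q ≈ 1.730; R ≈ 1.244; S ≈ 1.499.
Targets: 3:2 ≈ 1.500; 4:3 ≈ 1.333; 5:4 ≈ 1.250; root-3 ≈ 1.732.

P=4:3, Q=root-3, R=5:4, S=3:2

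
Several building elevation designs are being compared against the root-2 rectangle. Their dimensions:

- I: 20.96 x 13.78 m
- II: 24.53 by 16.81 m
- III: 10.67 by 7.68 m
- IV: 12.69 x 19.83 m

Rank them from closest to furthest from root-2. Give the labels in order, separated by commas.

III, II, I, IV

I: 20.96/13.78 ≈ 1.521 → |1.521 − 1.414| = 0.107
II: 24.53/16.81 ≈ 1.459 → |1.459 − 1.414| = 0.045
III: 10.67/7.68 ≈ 1.389 → |1.389 − 1.414| = 0.025
IV: 19.83/12.69 ≈ 1.563 → |1.563 − 1.414| = 0.149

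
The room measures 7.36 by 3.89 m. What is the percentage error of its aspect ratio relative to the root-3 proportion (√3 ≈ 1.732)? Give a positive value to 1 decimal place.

Ratio = 7.36 / 3.89 ≈ 1.8920.
Ideal root-3 ≈ 1.7321. |1.8920 − 1.7321| / 1.7321 ≈ 9.23% → 9.2%.

9.2%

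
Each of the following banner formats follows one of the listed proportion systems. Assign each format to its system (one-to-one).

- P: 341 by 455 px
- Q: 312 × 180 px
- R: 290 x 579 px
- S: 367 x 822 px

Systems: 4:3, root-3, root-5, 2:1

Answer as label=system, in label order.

Ratios: P ≈ 1.334; Q ≈ 1.733; R ≈ 1.997; S ≈ 2.240.
Targets: 4:3 ≈ 1.333; root-3 ≈ 1.732; root-5 ≈ 2.236; 2:1 ≈ 2.000.

P=4:3, Q=root-3, R=2:1, S=root-5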